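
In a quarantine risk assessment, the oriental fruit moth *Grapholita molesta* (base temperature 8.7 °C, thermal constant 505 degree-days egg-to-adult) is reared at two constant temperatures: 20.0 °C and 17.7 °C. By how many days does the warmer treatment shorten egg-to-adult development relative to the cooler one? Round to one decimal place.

11.4 days

At 20.0 °C: 505 / (20.0 − 8.7) = 505 / 11.3 = 44.690 d.
At 17.7 °C: 505 / (17.7 − 8.7) = 505 / 9.0 = 56.111 d.
Difference = |44.690 − 56.111| = 11.421 ≈ 11.4 days.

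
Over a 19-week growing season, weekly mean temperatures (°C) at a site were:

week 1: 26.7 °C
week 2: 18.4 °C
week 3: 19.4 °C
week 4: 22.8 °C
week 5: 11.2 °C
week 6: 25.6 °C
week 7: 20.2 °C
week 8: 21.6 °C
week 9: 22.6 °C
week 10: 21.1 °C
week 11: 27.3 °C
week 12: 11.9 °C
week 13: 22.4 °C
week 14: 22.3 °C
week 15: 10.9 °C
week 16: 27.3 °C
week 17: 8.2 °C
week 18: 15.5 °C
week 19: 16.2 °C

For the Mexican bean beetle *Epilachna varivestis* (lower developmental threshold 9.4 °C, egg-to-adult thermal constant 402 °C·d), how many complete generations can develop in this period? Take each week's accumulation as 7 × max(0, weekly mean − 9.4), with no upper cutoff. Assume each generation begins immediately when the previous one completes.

Weekly DD (7 × max(0, T̄ − 9.4)): 121.1, 63.0, 70.0, 93.8, 12.6, 113.4, 75.6, 85.4, 92.4, 81.9, 125.3, 17.5, 91.0, 90.3, 10.5, 125.3, 0.0, 42.7, 47.6.
Season total = 1359.4 DD.
Complete generations = ⌊1359.4 / 402⌋ = 3.

3 generations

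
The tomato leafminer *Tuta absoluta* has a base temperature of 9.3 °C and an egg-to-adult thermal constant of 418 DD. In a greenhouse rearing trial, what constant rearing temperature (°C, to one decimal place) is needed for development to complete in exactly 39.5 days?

19.9 °C

Required daily accumulation = 418 / 39.5 = 10.582 DD/day.
T = T_base + 10.582 = 9.3 + 10.582 = 19.882 ≈ 19.9 °C.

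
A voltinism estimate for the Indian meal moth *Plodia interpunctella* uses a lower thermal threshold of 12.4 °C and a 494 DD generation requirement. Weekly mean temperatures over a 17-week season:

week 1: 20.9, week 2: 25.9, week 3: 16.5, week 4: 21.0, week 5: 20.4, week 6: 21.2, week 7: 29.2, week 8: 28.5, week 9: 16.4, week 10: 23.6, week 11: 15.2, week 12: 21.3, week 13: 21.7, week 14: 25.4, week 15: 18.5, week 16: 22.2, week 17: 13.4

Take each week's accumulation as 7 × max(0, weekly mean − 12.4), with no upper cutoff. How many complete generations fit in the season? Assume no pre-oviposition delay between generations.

2 generations

Weekly DD (7 × max(0, T̄ − 12.4)): 59.5, 94.5, 28.7, 60.2, 56.0, 61.6, 117.6, 112.7, 28.0, 78.4, 19.6, 62.3, 65.1, 91.0, 42.7, 68.6, 7.0.
Season total = 1053.5 DD.
Complete generations = ⌊1053.5 / 494⌋ = 2.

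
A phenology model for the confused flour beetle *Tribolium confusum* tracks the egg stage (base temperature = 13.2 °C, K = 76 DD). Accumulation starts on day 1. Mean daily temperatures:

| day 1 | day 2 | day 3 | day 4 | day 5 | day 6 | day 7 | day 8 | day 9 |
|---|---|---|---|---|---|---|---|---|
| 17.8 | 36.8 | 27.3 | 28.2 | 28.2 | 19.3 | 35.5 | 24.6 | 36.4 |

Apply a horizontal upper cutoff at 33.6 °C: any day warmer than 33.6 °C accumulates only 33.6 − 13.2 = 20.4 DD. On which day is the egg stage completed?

Daily DD above 13.2 °C (capped at 20.4): 4.6, 20.4, 14.1, 15.0, 15.0, 6.1, 20.4, 11.4, 20.4.
Cumulative: 4.6, 25.0, 39.1, 54.1, 69.1, 75.2, 95.6, 107.0, 127.4.
The total first reaches 76 DD on day 7.

day 7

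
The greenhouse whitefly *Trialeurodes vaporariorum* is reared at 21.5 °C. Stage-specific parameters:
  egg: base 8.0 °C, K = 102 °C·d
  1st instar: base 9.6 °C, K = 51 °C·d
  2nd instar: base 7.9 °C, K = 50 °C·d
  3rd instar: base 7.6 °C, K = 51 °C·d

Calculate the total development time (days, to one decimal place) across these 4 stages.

egg: 102 / (21.5 − 8.0) = 102 / 13.5 = 7.556 d.
1st instar: 51 / (21.5 − 9.6) = 51 / 11.9 = 4.286 d.
2nd instar: 50 / (21.5 − 7.9) = 50 / 13.6 = 3.676 d.
3rd instar: 51 / (21.5 − 7.6) = 51 / 13.9 = 3.669 d.
Sum = 19.187 ≈ 19.2 days.

19.2 days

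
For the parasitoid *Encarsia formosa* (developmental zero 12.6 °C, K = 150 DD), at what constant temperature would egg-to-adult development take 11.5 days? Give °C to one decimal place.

Required daily accumulation = 150 / 11.5 = 13.043 DD/day.
T = T_base + 13.043 = 12.6 + 13.043 = 25.643 ≈ 25.6 °C.

25.6 °C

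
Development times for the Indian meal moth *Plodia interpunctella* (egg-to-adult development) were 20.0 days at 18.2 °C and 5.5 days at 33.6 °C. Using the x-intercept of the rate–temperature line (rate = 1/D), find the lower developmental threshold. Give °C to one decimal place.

Equal thermal constants: D₁(T₁ − T_b) = D₂(T₂ − T_b).
20.0·(18.2 − T_b) = 5.5·(33.6 − T_b)
T_b = (20.0·18.2 − 5.5·33.6) / (20.0 − 5.5) = 179.20 / 14.5 = 12.359 °C ≈ 12.4 °C.

12.4 °C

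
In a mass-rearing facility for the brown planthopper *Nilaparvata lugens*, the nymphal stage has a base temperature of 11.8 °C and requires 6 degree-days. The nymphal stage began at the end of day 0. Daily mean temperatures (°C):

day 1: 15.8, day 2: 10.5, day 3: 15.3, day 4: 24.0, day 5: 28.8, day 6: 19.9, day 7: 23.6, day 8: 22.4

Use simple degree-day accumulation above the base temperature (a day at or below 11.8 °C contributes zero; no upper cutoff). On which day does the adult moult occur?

day 3

Daily DD above 11.8 °C: 4.0, 0.0, 3.5, 12.2, 17.0, 8.1, 11.8, 10.6.
Cumulative: 4.0, 4.0, 7.5, 19.7, 36.7, 44.8, 56.6, 67.2.
The total first reaches 6 DD on day 3.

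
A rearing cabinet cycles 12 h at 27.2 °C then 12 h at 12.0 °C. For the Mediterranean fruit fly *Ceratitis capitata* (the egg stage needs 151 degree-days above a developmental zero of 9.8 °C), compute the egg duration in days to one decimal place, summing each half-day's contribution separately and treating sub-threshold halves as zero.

Day half: max(0, 27.2 − 9.8) × 0.5 = 17.4 × 0.5 = 8.70 DD.
Night half: max(0, 12.0 − 9.8) × 0.5 = 2.2 × 0.5 = 1.10 DD.
Per 24 h: 9.80 DD/day.
Duration = 151 / 9.80 = 15.408 ≈ 15.4 days.

15.4 days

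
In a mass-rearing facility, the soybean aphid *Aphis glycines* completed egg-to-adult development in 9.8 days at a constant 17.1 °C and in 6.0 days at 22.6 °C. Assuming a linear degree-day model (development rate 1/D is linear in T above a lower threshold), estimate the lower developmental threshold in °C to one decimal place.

Under the model K = D·(T − T_b), so D₁·(T₁ − T_b) = D₂·(T₂ − T_b).
9.8·(17.1 − T_b) = 6.0·(22.6 − T_b)
T_b = (9.8·17.1 − 6.0·22.6) / (9.8 − 6.0) = 31.98 / 3.8 = 8.416 °C ≈ 8.4 °C.

8.4 °C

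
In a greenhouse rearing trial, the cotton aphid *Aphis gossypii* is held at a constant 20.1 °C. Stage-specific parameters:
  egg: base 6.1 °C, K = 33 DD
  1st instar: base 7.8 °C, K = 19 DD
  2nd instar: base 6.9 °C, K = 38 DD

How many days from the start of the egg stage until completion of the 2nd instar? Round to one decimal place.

6.8 days

egg: 33 / (20.1 − 6.1) = 33 / 14.0 = 2.357 d.
1st instar: 19 / (20.1 − 7.8) = 19 / 12.3 = 1.545 d.
2nd instar: 38 / (20.1 − 6.9) = 38 / 13.2 = 2.879 d.
Sum = 6.781 ≈ 6.8 days.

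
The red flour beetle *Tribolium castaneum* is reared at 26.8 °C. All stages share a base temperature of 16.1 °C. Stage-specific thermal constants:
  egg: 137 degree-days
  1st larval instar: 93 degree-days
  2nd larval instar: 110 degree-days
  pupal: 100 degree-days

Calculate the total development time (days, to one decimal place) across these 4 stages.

41.1 days

Daily accumulation at 26.8 °C = 26.8 − 16.1 = 10.7 DD/day.
Total K = 137 + 93 + 110 + 100 = 440 DD.
Total duration = 440 / 10.7 = 41.121 ≈ 41.1 days.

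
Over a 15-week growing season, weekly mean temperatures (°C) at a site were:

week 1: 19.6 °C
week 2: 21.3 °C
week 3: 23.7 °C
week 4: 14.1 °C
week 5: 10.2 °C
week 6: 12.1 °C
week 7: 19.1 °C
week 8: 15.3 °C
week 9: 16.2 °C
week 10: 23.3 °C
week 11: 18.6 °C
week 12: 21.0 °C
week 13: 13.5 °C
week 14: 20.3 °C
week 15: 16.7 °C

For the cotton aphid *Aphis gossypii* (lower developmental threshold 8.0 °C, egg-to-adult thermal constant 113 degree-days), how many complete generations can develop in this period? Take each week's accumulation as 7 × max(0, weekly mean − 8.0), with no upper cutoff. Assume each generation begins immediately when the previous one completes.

Weekly DD (7 × max(0, T̄ − 8.0)): 81.2, 93.1, 109.9, 42.7, 15.4, 28.7, 77.7, 51.1, 57.4, 107.1, 74.2, 91.0, 38.5, 86.1, 60.9.
Season total = 1015.0 DD.
Complete generations = ⌊1015.0 / 113⌋ = 8.

8 generations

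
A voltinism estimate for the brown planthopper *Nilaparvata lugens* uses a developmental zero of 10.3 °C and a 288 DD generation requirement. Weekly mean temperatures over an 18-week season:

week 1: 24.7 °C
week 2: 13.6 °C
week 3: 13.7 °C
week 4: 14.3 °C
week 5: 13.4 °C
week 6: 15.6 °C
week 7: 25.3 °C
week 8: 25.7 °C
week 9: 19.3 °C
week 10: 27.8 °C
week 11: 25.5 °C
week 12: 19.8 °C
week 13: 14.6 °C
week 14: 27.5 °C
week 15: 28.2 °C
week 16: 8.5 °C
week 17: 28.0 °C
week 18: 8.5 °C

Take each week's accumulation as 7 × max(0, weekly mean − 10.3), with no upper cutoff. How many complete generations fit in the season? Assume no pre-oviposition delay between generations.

4 generations

Weekly DD (7 × max(0, T̄ − 10.3)): 100.8, 23.1, 23.8, 28.0, 21.7, 37.1, 105.0, 107.8, 63.0, 122.5, 106.4, 66.5, 30.1, 120.4, 125.3, 0.0, 123.9, 0.0.
Season total = 1205.4 DD.
Complete generations = ⌊1205.4 / 288⌋ = 4.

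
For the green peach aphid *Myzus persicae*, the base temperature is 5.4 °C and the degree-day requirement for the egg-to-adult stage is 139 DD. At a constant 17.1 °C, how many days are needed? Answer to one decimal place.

11.9 days

Daily accumulation = 17.1 − 5.4 = 11.7 DD/day.
Duration = 139 / 11.7 = 11.880 ≈ 11.9 days.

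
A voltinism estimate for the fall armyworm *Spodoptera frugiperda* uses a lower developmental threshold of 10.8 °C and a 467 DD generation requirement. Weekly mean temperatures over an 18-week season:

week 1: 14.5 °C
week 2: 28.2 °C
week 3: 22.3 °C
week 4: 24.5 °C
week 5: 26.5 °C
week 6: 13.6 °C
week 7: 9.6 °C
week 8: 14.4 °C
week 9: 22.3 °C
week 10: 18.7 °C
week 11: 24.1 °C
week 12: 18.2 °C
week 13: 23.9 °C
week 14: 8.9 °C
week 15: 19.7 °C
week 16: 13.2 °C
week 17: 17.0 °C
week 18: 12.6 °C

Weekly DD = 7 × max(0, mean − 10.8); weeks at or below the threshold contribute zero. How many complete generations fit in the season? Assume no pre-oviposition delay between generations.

Weekly DD (7 × max(0, T̄ − 10.8)): 25.9, 121.8, 80.5, 95.9, 109.9, 19.6, 0.0, 25.2, 80.5, 55.3, 93.1, 51.8, 91.7, 0.0, 62.3, 16.8, 43.4, 12.6.
Season total = 986.3 DD.
Complete generations = ⌊986.3 / 467⌋ = 2.

2 generations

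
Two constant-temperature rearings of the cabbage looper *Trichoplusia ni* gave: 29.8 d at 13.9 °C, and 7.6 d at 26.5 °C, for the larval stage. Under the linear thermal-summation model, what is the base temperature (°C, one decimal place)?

9.6 °C

Equal thermal constants: D₁(T₁ − T_b) = D₂(T₂ − T_b).
29.8·(13.9 − T_b) = 7.6·(26.5 − T_b)
T_b = (29.8·13.9 − 7.6·26.5) / (29.8 − 7.6) = 212.82 / 22.2 = 9.586 °C ≈ 9.6 °C.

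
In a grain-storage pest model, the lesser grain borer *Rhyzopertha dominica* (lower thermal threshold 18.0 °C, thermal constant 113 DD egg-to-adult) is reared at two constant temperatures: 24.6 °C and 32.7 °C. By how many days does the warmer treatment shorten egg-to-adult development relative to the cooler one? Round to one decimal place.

At 24.6 °C: 113 / (24.6 − 18.0) = 113 / 6.6 = 17.121 d.
At 32.7 °C: 113 / (32.7 − 18.0) = 113 / 14.7 = 7.687 d.
Difference = |17.121 − 7.687| = 9.434 ≈ 9.4 days.

9.4 days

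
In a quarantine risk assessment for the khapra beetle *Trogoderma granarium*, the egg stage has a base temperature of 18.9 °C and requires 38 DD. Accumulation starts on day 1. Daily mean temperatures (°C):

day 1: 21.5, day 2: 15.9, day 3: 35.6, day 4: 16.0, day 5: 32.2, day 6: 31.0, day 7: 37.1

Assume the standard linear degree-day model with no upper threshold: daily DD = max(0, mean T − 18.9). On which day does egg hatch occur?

day 6

Daily DD above 18.9 °C: 2.6, 0.0, 16.7, 0.0, 13.3, 12.1, 18.2.
Cumulative: 2.6, 2.6, 19.3, 19.3, 32.6, 44.7, 62.9.
The total first reaches 38 DD on day 6.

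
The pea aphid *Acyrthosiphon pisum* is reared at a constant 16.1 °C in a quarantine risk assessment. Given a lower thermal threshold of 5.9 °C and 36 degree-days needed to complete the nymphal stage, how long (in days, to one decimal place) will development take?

3.5 days

Daily accumulation = 16.1 − 5.9 = 10.2 DD/day.
Duration = 36 / 10.2 = 3.529 ≈ 3.5 days.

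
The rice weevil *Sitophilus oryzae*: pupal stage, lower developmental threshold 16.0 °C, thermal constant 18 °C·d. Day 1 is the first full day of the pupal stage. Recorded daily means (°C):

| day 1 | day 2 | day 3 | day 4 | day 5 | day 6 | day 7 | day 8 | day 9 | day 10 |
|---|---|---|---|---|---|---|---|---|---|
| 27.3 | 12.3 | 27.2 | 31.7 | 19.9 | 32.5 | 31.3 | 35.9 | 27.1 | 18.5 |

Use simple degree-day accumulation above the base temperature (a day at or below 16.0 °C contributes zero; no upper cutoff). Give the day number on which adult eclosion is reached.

Daily DD above 16.0 °C: 11.3, 0.0, 11.2, 15.7, 3.9, 16.5, 15.3, 19.9, 11.1, 2.5.
Cumulative: 11.3, 11.3, 22.5, 38.2, 42.1, 58.6, 73.9, 93.8, 104.9, 107.4.
The total first reaches 18 DD on day 3.

day 3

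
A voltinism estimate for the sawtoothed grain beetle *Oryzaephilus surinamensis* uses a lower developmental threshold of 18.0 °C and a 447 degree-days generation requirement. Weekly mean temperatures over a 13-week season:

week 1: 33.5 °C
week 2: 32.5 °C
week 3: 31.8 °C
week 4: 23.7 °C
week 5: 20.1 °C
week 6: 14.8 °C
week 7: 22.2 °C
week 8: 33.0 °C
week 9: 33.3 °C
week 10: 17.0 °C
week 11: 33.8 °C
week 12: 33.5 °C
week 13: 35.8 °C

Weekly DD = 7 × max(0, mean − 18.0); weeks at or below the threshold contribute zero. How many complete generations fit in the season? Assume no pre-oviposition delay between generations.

2 generations

Weekly DD (7 × max(0, T̄ − 18.0)): 108.5, 101.5, 96.6, 39.9, 14.7, 0.0, 29.4, 105.0, 107.1, 0.0, 110.6, 108.5, 124.6.
Season total = 946.4 DD.
Complete generations = ⌊946.4 / 447⌋ = 2.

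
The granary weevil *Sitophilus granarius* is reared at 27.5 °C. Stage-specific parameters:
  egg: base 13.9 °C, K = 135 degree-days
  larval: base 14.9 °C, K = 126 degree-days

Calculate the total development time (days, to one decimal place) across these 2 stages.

egg: 135 / (27.5 − 13.9) = 135 / 13.6 = 9.926 d.
larval: 126 / (27.5 − 14.9) = 126 / 12.6 = 10.000 d.
Sum = 19.926 ≈ 19.9 days.

19.9 days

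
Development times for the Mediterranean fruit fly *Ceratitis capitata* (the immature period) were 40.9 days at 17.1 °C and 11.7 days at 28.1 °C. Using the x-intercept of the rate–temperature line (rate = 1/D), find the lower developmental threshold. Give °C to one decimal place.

Under the model K = D·(T − T_b), so D₁·(T₁ − T_b) = D₂·(T₂ − T_b).
40.9·(17.1 − T_b) = 11.7·(28.1 − T_b)
T_b = (40.9·17.1 − 11.7·28.1) / (40.9 − 11.7) = 370.62 / 29.2 = 12.692 °C ≈ 12.7 °C.

12.7 °C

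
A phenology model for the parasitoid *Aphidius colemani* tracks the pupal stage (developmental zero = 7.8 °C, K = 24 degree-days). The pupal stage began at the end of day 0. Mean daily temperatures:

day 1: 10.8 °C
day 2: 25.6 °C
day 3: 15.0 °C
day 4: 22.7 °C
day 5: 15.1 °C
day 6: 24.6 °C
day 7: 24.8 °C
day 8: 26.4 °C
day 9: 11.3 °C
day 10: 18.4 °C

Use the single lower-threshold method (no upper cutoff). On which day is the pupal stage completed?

Daily DD above 7.8 °C: 3.0, 17.8, 7.2, 14.9, 7.3, 16.8, 17.0, 18.6, 3.5, 10.6.
Cumulative: 3.0, 20.8, 28.0, 42.9, 50.2, 67.0, 84.0, 102.6, 106.1, 116.7.
The total first reaches 24 DD on day 3.

day 3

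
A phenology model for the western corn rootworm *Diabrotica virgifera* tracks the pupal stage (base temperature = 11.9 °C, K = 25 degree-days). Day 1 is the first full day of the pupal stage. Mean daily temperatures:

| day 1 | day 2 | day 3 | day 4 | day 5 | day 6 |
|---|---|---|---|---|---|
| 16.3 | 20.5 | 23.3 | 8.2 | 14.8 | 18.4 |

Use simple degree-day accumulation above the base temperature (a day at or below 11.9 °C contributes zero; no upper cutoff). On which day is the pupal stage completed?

day 5

Daily DD above 11.9 °C: 4.4, 8.6, 11.4, 0.0, 2.9, 6.5.
Cumulative: 4.4, 13.0, 24.4, 24.4, 27.3, 33.8.
The total first reaches 25 DD on day 5.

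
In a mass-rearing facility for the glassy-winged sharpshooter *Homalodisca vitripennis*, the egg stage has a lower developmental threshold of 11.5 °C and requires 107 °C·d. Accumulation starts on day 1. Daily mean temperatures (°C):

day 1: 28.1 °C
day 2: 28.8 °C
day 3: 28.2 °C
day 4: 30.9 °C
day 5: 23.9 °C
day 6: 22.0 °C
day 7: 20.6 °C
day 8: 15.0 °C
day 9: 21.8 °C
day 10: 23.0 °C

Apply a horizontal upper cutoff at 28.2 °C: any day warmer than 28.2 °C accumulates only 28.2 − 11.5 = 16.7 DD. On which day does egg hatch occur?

Daily DD above 11.5 °C (capped at 16.7): 16.6, 16.7, 16.7, 16.7, 12.4, 10.5, 9.1, 3.5, 10.3, 11.5.
Cumulative: 16.6, 33.3, 50.0, 66.7, 79.1, 89.6, 98.7, 102.2, 112.5, 124.0.
The total first reaches 107 DD on day 9.

day 9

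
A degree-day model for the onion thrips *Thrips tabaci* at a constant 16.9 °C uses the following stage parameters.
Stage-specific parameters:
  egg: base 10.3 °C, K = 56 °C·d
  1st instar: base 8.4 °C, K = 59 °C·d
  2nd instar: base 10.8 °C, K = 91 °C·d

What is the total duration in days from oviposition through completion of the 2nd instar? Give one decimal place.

egg: 56 / (16.9 − 10.3) = 56 / 6.6 = 8.485 d.
1st instar: 59 / (16.9 − 8.4) = 59 / 8.5 = 6.941 d.
2nd instar: 91 / (16.9 − 10.8) = 91 / 6.1 = 14.918 d.
Sum = 30.344 ≈ 30.3 days.

30.3 days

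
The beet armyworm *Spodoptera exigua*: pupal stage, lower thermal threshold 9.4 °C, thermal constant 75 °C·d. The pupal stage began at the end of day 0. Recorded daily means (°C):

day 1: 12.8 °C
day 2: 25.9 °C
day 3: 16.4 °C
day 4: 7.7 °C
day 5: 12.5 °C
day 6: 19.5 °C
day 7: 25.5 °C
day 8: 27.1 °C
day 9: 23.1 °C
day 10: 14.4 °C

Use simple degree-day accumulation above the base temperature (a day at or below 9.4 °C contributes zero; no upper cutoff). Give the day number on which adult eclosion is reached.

day 9

Daily DD above 9.4 °C: 3.4, 16.5, 7.0, 0.0, 3.1, 10.1, 16.1, 17.7, 13.7, 5.0.
Cumulative: 3.4, 19.9, 26.9, 26.9, 30.0, 40.1, 56.2, 73.9, 87.6, 92.6.
The total first reaches 75 DD on day 9.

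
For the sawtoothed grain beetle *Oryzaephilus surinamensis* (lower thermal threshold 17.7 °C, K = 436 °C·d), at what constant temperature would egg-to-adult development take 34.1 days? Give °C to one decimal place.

Required daily accumulation = 436 / 34.1 = 12.786 DD/day.
T = T_base + 12.786 = 17.7 + 12.786 = 30.486 ≈ 30.5 °C.

30.5 °C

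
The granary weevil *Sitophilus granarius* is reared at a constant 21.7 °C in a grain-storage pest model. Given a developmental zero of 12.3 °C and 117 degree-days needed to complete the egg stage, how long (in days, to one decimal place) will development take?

12.4 days

Daily accumulation = 21.7 − 12.3 = 9.4 DD/day.
Duration = 117 / 9.4 = 12.447 ≈ 12.4 days.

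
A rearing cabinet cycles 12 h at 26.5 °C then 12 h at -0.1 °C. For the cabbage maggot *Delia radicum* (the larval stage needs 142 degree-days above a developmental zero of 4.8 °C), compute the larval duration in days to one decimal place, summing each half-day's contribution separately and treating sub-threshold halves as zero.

13.1 days

Day half: max(0, 26.5 − 4.8) × 0.5 = 21.7 × 0.5 = 10.85 DD.
Night half: max(0, -0.1 − 4.8) × 0.5 = 0.0 × 0.5 = 0.00 DD.
Per 24 h: 10.85 DD/day.
Duration = 142 / 10.85 = 13.088 ≈ 13.1 days.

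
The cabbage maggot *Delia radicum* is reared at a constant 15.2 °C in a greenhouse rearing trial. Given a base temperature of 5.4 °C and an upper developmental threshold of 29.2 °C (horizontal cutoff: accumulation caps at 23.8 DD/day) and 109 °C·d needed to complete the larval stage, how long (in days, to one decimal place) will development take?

11.1 days

Daily accumulation = 15.2 − 5.4 = 9.8 DD/day.
Duration = 109 / 9.8 = 11.122 ≈ 11.1 days.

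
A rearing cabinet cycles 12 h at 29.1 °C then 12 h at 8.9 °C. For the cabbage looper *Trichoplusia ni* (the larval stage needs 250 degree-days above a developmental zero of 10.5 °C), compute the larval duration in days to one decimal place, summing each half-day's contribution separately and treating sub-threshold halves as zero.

Day half: max(0, 29.1 − 10.5) × 0.5 = 18.6 × 0.5 = 9.30 DD.
Night half: max(0, 8.9 − 10.5) × 0.5 = 0.0 × 0.5 = 0.00 DD.
Per 24 h: 9.30 DD/day.
Duration = 250 / 9.30 = 26.882 ≈ 26.9 days.

26.9 days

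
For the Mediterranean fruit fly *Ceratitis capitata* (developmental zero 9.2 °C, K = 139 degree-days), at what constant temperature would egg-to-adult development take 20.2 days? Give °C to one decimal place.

Required daily accumulation = 139 / 20.2 = 6.881 DD/day.
T = T_base + 6.881 = 9.2 + 6.881 = 16.081 ≈ 16.1 °C.

16.1 °C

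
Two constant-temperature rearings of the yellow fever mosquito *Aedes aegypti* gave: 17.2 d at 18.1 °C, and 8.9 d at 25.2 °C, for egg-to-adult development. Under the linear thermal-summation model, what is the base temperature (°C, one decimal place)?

10.5 °C

Equal thermal constants: D₁(T₁ − T_b) = D₂(T₂ − T_b).
17.2·(18.1 − T_b) = 8.9·(25.2 − T_b)
T_b = (17.2·18.1 − 8.9·25.2) / (17.2 − 8.9) = 87.04 / 8.3 = 10.487 °C ≈ 10.5 °C.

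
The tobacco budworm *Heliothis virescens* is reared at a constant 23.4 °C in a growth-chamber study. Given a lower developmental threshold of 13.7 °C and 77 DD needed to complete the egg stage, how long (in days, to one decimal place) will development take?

Daily accumulation = 23.4 − 13.7 = 9.7 DD/day.
Duration = 77 / 9.7 = 7.938 ≈ 7.9 days.

7.9 days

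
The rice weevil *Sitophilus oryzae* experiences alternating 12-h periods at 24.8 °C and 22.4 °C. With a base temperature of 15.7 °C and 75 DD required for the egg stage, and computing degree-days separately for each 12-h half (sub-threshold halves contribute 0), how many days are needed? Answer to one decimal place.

Day half: max(0, 24.8 − 15.7) × 0.5 = 9.1 × 0.5 = 4.55 DD.
Night half: max(0, 22.4 − 15.7) × 0.5 = 6.7 × 0.5 = 3.35 DD.
Per 24 h: 7.90 DD/day.
Duration = 75 / 7.90 = 9.494 ≈ 9.5 days.

9.5 days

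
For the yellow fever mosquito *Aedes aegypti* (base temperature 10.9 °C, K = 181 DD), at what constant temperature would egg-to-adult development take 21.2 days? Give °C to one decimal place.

Required daily accumulation = 181 / 21.2 = 8.538 DD/day.
T = T_base + 8.538 = 10.9 + 8.538 = 19.438 ≈ 19.4 °C.

19.4 °C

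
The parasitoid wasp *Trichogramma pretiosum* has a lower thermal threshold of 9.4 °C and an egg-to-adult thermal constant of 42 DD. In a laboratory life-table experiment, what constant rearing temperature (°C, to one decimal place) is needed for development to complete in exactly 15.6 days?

12.1 °C

Required daily accumulation = 42 / 15.6 = 2.692 DD/day.
T = T_base + 2.692 = 9.4 + 2.692 = 12.092 ≈ 12.1 °C.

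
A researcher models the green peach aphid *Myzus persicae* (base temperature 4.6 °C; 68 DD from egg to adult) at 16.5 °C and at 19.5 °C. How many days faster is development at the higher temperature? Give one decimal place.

At 16.5 °C: 68 / (16.5 − 4.6) = 68 / 11.9 = 5.714 d.
At 19.5 °C: 68 / (19.5 − 4.6) = 68 / 14.9 = 4.564 d.
Difference = |5.714 − 4.564| = 1.151 ≈ 1.2 days.

1.2 days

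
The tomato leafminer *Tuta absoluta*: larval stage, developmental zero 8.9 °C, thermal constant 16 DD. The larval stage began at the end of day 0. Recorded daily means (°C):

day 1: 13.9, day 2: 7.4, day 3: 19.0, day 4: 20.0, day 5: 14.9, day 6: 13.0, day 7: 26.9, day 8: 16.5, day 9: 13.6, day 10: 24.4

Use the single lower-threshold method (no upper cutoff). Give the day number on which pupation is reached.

day 4

Daily DD above 8.9 °C: 5.0, 0.0, 10.1, 11.1, 6.0, 4.1, 18.0, 7.6, 4.7, 15.5.
Cumulative: 5.0, 5.0, 15.1, 26.2, 32.2, 36.3, 54.3, 61.9, 66.6, 82.1.
The total first reaches 16 DD on day 4.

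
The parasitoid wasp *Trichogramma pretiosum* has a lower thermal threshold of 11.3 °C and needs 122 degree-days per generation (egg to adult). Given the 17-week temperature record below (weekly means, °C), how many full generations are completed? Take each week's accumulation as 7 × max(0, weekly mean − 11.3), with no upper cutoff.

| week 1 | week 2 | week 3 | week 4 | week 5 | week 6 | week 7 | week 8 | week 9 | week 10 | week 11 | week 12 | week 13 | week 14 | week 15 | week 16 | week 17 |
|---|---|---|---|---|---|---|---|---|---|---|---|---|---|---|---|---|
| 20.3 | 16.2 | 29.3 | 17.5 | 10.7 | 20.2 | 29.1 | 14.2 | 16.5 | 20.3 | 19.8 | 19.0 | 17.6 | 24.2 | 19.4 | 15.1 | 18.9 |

7 generations

Weekly DD (7 × max(0, T̄ − 11.3)): 63.0, 34.3, 126.0, 43.4, 0.0, 62.3, 124.6, 20.3, 36.4, 63.0, 59.5, 53.9, 44.1, 90.3, 56.7, 26.6, 53.2.
Season total = 957.6 DD.
Complete generations = ⌊957.6 / 122⌋ = 7.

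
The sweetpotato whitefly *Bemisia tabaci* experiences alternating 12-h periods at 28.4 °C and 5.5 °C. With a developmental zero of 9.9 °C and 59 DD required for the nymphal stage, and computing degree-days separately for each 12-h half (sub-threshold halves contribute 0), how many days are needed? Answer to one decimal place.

6.4 days

Day half: max(0, 28.4 − 9.9) × 0.5 = 18.5 × 0.5 = 9.25 DD.
Night half: max(0, 5.5 − 9.9) × 0.5 = 0.0 × 0.5 = 0.00 DD.
Per 24 h: 9.25 DD/day.
Duration = 59 / 9.25 = 6.378 ≈ 6.4 days.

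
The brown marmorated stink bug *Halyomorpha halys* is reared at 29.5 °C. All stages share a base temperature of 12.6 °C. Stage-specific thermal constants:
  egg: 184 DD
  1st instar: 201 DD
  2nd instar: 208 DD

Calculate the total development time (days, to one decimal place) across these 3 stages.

35.1 days

Daily accumulation at 29.5 °C = 29.5 − 12.6 = 16.9 DD/day.
Total K = 184 + 201 + 208 = 593 DD.
Total duration = 593 / 16.9 = 35.089 ≈ 35.1 days.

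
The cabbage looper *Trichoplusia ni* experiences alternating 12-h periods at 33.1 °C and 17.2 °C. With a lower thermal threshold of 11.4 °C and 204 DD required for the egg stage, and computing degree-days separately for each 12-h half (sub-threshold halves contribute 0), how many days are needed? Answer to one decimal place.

Day half: max(0, 33.1 − 11.4) × 0.5 = 21.7 × 0.5 = 10.85 DD.
Night half: max(0, 17.2 − 11.4) × 0.5 = 5.8 × 0.5 = 2.90 DD.
Per 24 h: 13.75 DD/day.
Duration = 204 / 13.75 = 14.836 ≈ 14.8 days.

14.8 days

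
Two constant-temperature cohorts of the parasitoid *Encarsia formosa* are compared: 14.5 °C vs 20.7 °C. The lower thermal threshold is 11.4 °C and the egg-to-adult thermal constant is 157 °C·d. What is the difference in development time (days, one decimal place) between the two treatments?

At 14.5 °C: 157 / (14.5 − 11.4) = 157 / 3.1 = 50.645 d.
At 20.7 °C: 157 / (20.7 − 11.4) = 157 / 9.3 = 16.882 d.
Difference = |50.645 − 16.882| = 33.763 ≈ 33.8 days.

33.8 days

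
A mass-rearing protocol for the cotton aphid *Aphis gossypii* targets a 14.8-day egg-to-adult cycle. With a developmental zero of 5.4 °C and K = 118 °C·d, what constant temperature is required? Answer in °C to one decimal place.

Required daily accumulation = 118 / 14.8 = 7.973 DD/day.
T = T_base + 7.973 = 5.4 + 7.973 = 13.373 ≈ 13.4 °C.

13.4 °C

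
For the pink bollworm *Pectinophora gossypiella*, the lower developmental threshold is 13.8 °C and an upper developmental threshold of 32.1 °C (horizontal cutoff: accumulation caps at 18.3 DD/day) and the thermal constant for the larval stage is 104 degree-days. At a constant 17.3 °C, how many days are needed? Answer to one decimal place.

29.7 days

Daily accumulation = 17.3 − 13.8 = 3.5 DD/day.
Duration = 104 / 3.5 = 29.714 ≈ 29.7 days.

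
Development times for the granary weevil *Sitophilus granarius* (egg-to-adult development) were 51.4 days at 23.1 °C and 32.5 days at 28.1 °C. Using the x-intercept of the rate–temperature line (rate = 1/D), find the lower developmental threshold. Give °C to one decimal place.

14.5 °C

Under the model K = D·(T − T_b), so D₁·(T₁ − T_b) = D₂·(T₂ − T_b).
51.4·(23.1 − T_b) = 32.5·(28.1 − T_b)
T_b = (51.4·23.1 − 32.5·28.1) / (51.4 − 32.5) = 274.09 / 18.9 = 14.502 °C ≈ 14.5 °C.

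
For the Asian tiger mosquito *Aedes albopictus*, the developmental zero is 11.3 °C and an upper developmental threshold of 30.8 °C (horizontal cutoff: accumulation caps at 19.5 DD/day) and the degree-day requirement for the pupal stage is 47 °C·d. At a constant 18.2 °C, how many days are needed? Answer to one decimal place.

6.8 days

Daily accumulation = 18.2 − 11.3 = 6.9 DD/day.
Duration = 47 / 6.9 = 6.812 ≈ 6.8 days.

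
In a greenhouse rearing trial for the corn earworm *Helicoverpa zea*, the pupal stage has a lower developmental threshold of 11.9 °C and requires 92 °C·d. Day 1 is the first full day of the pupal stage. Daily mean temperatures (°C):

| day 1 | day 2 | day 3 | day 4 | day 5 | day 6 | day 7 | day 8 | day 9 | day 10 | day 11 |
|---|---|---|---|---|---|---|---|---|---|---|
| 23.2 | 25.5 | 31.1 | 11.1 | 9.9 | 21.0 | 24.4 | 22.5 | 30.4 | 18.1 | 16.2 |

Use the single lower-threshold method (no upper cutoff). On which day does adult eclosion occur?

Daily DD above 11.9 °C: 11.3, 13.6, 19.2, 0.0, 0.0, 9.1, 12.5, 10.6, 18.5, 6.2, 4.3.
Cumulative: 11.3, 24.9, 44.1, 44.1, 44.1, 53.2, 65.7, 76.3, 94.8, 101.0, 105.3.
The total first reaches 92 DD on day 9.

day 9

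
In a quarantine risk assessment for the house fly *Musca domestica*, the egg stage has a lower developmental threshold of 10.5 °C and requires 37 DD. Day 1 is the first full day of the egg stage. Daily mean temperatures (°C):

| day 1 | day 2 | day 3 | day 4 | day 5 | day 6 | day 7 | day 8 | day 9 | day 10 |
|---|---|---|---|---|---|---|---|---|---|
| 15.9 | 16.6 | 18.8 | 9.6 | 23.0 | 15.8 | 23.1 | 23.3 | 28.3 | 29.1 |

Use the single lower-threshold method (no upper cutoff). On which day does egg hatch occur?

Daily DD above 10.5 °C: 5.4, 6.1, 8.3, 0.0, 12.5, 5.3, 12.6, 12.8, 17.8, 18.6.
Cumulative: 5.4, 11.5, 19.8, 19.8, 32.3, 37.6, 50.2, 63.0, 80.8, 99.4.
The total first reaches 37 DD on day 6.

day 6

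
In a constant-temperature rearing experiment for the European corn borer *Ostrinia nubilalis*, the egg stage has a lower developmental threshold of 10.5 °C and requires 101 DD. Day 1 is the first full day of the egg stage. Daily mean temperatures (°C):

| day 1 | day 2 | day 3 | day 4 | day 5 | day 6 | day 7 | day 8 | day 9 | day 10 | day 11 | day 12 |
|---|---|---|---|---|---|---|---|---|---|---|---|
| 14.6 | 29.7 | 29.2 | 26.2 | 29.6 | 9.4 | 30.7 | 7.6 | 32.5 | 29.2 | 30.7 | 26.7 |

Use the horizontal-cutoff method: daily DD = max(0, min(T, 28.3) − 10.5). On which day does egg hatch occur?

day 9

Daily DD above 10.5 °C (capped at 17.8): 4.1, 17.8, 17.8, 15.7, 17.8, 0.0, 17.8, 0.0, 17.8, 17.8, 17.8, 16.2.
Cumulative: 4.1, 21.9, 39.7, 55.4, 73.2, 73.2, 91.0, 91.0, 108.8, 126.6, 144.4, 160.6.
The total first reaches 101 DD on day 9.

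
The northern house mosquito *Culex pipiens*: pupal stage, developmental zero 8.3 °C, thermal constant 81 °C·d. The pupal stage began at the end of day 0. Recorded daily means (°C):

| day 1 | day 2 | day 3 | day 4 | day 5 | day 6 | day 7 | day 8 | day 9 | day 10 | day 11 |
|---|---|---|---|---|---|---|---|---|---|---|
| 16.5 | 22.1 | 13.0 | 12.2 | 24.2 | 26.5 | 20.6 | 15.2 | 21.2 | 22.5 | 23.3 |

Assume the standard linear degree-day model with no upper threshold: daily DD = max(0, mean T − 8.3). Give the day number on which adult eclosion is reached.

Daily DD above 8.3 °C: 8.2, 13.8, 4.7, 3.9, 15.9, 18.2, 12.3, 6.9, 12.9, 14.2, 15.0.
Cumulative: 8.2, 22.0, 26.7, 30.6, 46.5, 64.7, 77.0, 83.9, 96.8, 111.0, 126.0.
The total first reaches 81 DD on day 8.

day 8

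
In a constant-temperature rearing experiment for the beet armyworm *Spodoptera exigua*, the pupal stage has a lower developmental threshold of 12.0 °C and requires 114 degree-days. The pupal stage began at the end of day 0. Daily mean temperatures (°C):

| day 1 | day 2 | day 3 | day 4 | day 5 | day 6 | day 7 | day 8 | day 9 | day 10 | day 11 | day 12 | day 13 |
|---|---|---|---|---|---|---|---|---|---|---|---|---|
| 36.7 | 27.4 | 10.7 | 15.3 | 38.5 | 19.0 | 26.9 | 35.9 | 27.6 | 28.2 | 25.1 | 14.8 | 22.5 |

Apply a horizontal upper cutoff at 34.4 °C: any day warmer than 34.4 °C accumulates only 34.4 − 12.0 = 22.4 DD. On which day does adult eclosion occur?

day 9

Daily DD above 12.0 °C (capped at 22.4): 22.4, 15.4, 0.0, 3.3, 22.4, 7.0, 14.9, 22.4, 15.6, 16.2, 13.1, 2.8, 10.5.
Cumulative: 22.4, 37.8, 37.8, 41.1, 63.5, 70.5, 85.4, 107.8, 123.4, 139.6, 152.7, 155.5, 166.0.
The total first reaches 114 DD on day 9.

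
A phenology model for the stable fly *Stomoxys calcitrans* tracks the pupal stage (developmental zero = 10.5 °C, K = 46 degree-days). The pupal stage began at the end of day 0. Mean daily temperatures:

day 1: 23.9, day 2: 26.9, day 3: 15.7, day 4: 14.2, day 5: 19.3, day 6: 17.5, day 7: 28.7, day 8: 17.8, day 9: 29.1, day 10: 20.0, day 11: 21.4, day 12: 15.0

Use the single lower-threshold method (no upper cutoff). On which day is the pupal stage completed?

Daily DD above 10.5 °C: 13.4, 16.4, 5.2, 3.7, 8.8, 7.0, 18.2, 7.3, 18.6, 9.5, 10.9, 4.5.
Cumulative: 13.4, 29.8, 35.0, 38.7, 47.5, 54.5, 72.7, 80.0, 98.6, 108.1, 119.0, 123.5.
The total first reaches 46 DD on day 5.

day 5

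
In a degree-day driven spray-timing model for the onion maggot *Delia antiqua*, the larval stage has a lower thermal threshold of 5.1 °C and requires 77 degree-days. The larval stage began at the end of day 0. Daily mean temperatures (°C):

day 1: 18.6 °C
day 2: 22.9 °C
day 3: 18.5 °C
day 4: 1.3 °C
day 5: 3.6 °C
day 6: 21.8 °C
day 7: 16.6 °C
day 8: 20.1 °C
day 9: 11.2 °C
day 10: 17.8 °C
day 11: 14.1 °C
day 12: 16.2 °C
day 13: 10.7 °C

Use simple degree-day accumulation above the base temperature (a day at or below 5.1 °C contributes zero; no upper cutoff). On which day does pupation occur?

day 8

Daily DD above 5.1 °C: 13.5, 17.8, 13.4, 0.0, 0.0, 16.7, 11.5, 15.0, 6.1, 12.7, 9.0, 11.1, 5.6.
Cumulative: 13.5, 31.3, 44.7, 44.7, 44.7, 61.4, 72.9, 87.9, 94.0, 106.7, 115.7, 126.8, 132.4.
The total first reaches 77 DD on day 8.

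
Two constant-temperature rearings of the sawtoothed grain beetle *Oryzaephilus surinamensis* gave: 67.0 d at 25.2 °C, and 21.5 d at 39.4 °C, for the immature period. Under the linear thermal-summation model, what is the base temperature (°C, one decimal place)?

18.5 °C

Linear rate model ⇒ the product D·(T − T_b) is constant across temperatures.
67.0·(25.2 − T_b) = 21.5·(39.4 − T_b)
T_b = (67.0·25.2 − 21.5·39.4) / (67.0 − 21.5) = 841.30 / 45.5 = 18.490 °C ≈ 18.5 °C.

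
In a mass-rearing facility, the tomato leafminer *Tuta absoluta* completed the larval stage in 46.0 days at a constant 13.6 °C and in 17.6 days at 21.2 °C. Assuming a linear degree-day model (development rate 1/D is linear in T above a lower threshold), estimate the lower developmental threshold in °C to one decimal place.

8.9 °C

Under the model K = D·(T − T_b), so D₁·(T₁ − T_b) = D₂·(T₂ − T_b).
46.0·(13.6 − T_b) = 17.6·(21.2 − T_b)
T_b = (46.0·13.6 − 17.6·21.2) / (46.0 − 17.6) = 252.48 / 28.4 = 8.890 °C ≈ 8.9 °C.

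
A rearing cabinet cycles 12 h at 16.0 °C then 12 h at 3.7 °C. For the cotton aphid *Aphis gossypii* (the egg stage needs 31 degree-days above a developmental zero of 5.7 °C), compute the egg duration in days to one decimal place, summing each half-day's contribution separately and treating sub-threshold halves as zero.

Day half: max(0, 16.0 − 5.7) × 0.5 = 10.3 × 0.5 = 5.15 DD.
Night half: max(0, 3.7 − 5.7) × 0.5 = 0.0 × 0.5 = 0.00 DD.
Per 24 h: 5.15 DD/day.
Duration = 31 / 5.15 = 6.019 ≈ 6.0 days.

6.0 days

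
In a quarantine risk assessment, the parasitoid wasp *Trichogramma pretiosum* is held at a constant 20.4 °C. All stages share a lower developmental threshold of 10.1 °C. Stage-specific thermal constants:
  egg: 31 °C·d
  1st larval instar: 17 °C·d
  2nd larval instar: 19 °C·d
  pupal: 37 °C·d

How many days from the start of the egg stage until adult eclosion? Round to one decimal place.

10.1 days

Daily accumulation at 20.4 °C = 20.4 − 10.1 = 10.3 DD/day.
Total K = 31 + 17 + 19 + 37 = 104 DD.
Total duration = 104 / 10.3 = 10.097 ≈ 10.1 days.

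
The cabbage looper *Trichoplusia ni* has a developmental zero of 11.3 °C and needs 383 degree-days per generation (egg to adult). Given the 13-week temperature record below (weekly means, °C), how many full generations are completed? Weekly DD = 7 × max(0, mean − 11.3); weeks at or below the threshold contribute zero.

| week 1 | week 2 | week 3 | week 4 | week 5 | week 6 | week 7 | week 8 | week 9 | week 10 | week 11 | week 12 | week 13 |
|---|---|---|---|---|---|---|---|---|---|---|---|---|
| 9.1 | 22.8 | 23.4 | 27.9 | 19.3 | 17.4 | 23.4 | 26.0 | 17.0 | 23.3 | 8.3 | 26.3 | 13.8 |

2 generations

Weekly DD (7 × max(0, T̄ − 11.3)): 0.0, 80.5, 84.7, 116.2, 56.0, 42.7, 84.7, 102.9, 39.9, 84.0, 0.0, 105.0, 17.5.
Season total = 814.1 DD.
Complete generations = ⌊814.1 / 383⌋ = 2.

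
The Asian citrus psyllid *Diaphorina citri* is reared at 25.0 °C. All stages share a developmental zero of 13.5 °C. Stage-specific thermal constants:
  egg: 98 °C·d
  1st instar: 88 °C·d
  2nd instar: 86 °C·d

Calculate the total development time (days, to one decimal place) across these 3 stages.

Daily accumulation at 25.0 °C = 25.0 − 13.5 = 11.5 DD/day.
Total K = 98 + 88 + 86 = 272 DD.
Total duration = 272 / 11.5 = 23.652 ≈ 23.7 days.

23.7 days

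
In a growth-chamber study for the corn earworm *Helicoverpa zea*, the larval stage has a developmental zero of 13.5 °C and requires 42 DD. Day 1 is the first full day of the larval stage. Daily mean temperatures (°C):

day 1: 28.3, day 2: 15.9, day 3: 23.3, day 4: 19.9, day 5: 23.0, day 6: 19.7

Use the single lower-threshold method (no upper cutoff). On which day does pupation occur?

day 5

Daily DD above 13.5 °C: 14.8, 2.4, 9.8, 6.4, 9.5, 6.2.
Cumulative: 14.8, 17.2, 27.0, 33.4, 42.9, 49.1.
The total first reaches 42 DD on day 5.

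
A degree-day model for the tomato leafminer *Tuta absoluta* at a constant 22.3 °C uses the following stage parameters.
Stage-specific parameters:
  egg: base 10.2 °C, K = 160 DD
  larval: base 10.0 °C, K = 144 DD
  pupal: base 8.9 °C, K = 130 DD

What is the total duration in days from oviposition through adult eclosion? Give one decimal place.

34.6 days

egg: 160 / (22.3 − 10.2) = 160 / 12.1 = 13.223 d.
larval: 144 / (22.3 − 10.0) = 144 / 12.3 = 11.707 d.
pupal: 130 / (22.3 − 8.9) = 130 / 13.4 = 9.701 d.
Sum = 34.632 ≈ 34.6 days.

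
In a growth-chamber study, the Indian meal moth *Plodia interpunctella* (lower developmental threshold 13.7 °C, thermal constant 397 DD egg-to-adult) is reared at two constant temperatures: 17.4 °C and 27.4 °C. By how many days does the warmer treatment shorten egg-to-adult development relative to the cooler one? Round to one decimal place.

78.3 days

At 17.4 °C: 397 / (17.4 − 13.7) = 397 / 3.7 = 107.297 d.
At 27.4 °C: 397 / (27.4 − 13.7) = 397 / 13.7 = 28.978 d.
Difference = |107.297 − 28.978| = 78.319 ≈ 78.3 days.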